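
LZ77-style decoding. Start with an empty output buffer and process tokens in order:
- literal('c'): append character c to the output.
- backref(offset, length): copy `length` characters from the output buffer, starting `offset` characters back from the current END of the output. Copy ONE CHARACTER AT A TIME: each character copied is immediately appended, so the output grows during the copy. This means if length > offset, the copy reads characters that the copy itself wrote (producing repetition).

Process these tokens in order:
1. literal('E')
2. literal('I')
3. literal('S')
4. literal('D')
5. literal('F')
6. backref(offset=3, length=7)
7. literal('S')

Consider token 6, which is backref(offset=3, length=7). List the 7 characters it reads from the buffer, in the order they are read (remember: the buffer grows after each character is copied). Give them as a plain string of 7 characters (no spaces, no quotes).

Token 1: literal('E'). Output: "E"
Token 2: literal('I'). Output: "EI"
Token 3: literal('S'). Output: "EIS"
Token 4: literal('D'). Output: "EISD"
Token 5: literal('F'). Output: "EISDF"
Token 6: backref(off=3, len=7). Buffer before: "EISDF" (len 5)
  byte 1: read out[2]='S', append. Buffer now: "EISDFS"
  byte 2: read out[3]='D', append. Buffer now: "EISDFSD"
  byte 3: read out[4]='F', append. Buffer now: "EISDFSDF"
  byte 4: read out[5]='S', append. Buffer now: "EISDFSDFS"
  byte 5: read out[6]='D', append. Buffer now: "EISDFSDFSD"
  byte 6: read out[7]='F', append. Buffer now: "EISDFSDFSDF"
  byte 7: read out[8]='S', append. Buffer now: "EISDFSDFSDFS"

Answer: SDFSDFS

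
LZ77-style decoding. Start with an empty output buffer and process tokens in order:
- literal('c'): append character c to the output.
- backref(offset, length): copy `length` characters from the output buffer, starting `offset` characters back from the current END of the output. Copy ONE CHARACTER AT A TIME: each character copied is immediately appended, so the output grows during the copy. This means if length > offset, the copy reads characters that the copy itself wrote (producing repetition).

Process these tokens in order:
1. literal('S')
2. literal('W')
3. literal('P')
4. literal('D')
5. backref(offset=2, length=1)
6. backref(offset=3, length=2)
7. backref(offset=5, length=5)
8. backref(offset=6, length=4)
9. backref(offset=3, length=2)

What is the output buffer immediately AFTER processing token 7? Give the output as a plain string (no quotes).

Answer: SWPDPPDPDPPD

Derivation:
Token 1: literal('S'). Output: "S"
Token 2: literal('W'). Output: "SW"
Token 3: literal('P'). Output: "SWP"
Token 4: literal('D'). Output: "SWPD"
Token 5: backref(off=2, len=1). Copied 'P' from pos 2. Output: "SWPDP"
Token 6: backref(off=3, len=2). Copied 'PD' from pos 2. Output: "SWPDPPD"
Token 7: backref(off=5, len=5). Copied 'PDPPD' from pos 2. Output: "SWPDPPDPDPPD"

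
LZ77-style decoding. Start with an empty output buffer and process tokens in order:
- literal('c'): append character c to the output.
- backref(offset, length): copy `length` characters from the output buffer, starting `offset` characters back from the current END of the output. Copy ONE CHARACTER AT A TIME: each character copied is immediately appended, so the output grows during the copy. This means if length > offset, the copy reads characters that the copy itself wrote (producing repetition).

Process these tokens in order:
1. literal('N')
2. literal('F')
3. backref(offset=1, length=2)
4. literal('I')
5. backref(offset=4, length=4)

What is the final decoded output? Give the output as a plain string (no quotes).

Answer: NFFFIFFFI

Derivation:
Token 1: literal('N'). Output: "N"
Token 2: literal('F'). Output: "NF"
Token 3: backref(off=1, len=2) (overlapping!). Copied 'FF' from pos 1. Output: "NFFF"
Token 4: literal('I'). Output: "NFFFI"
Token 5: backref(off=4, len=4). Copied 'FFFI' from pos 1. Output: "NFFFIFFFI"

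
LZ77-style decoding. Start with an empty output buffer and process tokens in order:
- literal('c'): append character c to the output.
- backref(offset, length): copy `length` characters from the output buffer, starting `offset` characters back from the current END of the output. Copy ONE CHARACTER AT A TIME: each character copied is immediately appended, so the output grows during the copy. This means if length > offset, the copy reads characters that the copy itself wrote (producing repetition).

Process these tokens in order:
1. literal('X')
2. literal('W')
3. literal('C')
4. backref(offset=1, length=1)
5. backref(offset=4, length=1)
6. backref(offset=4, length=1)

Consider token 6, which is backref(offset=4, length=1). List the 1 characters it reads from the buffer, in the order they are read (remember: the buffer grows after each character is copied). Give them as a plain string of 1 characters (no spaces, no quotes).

Answer: W

Derivation:
Token 1: literal('X'). Output: "X"
Token 2: literal('W'). Output: "XW"
Token 3: literal('C'). Output: "XWC"
Token 4: backref(off=1, len=1). Copied 'C' from pos 2. Output: "XWCC"
Token 5: backref(off=4, len=1). Copied 'X' from pos 0. Output: "XWCCX"
Token 6: backref(off=4, len=1). Buffer before: "XWCCX" (len 5)
  byte 1: read out[1]='W', append. Buffer now: "XWCCXW"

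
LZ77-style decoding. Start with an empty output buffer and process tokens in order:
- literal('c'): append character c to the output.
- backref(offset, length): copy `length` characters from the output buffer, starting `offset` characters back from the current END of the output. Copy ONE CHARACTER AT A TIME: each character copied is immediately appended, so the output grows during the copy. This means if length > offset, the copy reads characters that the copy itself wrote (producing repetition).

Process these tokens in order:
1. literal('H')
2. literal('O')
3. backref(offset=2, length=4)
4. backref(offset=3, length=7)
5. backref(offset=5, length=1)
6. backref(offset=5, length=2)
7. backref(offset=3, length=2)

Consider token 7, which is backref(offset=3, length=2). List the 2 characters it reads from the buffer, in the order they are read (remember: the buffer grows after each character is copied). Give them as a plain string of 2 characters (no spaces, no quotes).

Token 1: literal('H'). Output: "H"
Token 2: literal('O'). Output: "HO"
Token 3: backref(off=2, len=4) (overlapping!). Copied 'HOHO' from pos 0. Output: "HOHOHO"
Token 4: backref(off=3, len=7) (overlapping!). Copied 'OHOOHOO' from pos 3. Output: "HOHOHOOHOOHOO"
Token 5: backref(off=5, len=1). Copied 'O' from pos 8. Output: "HOHOHOOHOOHOOO"
Token 6: backref(off=5, len=2). Copied 'OH' from pos 9. Output: "HOHOHOOHOOHOOOOH"
Token 7: backref(off=3, len=2). Buffer before: "HOHOHOOHOOHOOOOH" (len 16)
  byte 1: read out[13]='O', append. Buffer now: "HOHOHOOHOOHOOOOHO"
  byte 2: read out[14]='O', append. Buffer now: "HOHOHOOHOOHOOOOHOO"

Answer: OO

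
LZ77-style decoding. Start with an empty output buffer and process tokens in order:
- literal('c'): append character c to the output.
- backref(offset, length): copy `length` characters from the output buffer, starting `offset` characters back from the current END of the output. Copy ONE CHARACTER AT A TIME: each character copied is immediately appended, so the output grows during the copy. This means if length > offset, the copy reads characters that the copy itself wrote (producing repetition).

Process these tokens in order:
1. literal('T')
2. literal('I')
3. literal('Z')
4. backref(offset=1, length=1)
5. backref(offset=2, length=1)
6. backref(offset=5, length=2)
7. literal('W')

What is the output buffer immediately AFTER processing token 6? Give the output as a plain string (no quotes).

Answer: TIZZZTI

Derivation:
Token 1: literal('T'). Output: "T"
Token 2: literal('I'). Output: "TI"
Token 3: literal('Z'). Output: "TIZ"
Token 4: backref(off=1, len=1). Copied 'Z' from pos 2. Output: "TIZZ"
Token 5: backref(off=2, len=1). Copied 'Z' from pos 2. Output: "TIZZZ"
Token 6: backref(off=5, len=2). Copied 'TI' from pos 0. Output: "TIZZZTI"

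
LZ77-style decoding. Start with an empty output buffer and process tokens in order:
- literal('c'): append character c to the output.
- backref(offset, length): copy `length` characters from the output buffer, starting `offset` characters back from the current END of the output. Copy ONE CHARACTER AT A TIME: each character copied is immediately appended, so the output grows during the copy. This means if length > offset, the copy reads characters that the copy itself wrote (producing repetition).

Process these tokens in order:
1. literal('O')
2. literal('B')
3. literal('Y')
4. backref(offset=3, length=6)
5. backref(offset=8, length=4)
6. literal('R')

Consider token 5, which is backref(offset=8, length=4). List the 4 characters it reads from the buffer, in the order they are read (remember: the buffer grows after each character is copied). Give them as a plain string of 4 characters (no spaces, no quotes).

Answer: BYOB

Derivation:
Token 1: literal('O'). Output: "O"
Token 2: literal('B'). Output: "OB"
Token 3: literal('Y'). Output: "OBY"
Token 4: backref(off=3, len=6) (overlapping!). Copied 'OBYOBY' from pos 0. Output: "OBYOBYOBY"
Token 5: backref(off=8, len=4). Buffer before: "OBYOBYOBY" (len 9)
  byte 1: read out[1]='B', append. Buffer now: "OBYOBYOBYB"
  byte 2: read out[2]='Y', append. Buffer now: "OBYOBYOBYBY"
  byte 3: read out[3]='O', append. Buffer now: "OBYOBYOBYBYO"
  byte 4: read out[4]='B', append. Buffer now: "OBYOBYOBYBYOB"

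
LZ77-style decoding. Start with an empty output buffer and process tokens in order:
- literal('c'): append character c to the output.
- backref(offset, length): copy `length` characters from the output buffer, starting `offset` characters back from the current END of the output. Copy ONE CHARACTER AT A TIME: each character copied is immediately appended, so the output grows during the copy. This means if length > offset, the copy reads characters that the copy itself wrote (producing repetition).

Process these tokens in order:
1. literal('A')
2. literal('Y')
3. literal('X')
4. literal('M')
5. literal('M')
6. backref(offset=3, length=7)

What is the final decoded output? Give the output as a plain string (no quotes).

Answer: AYXMMXMMXMMX

Derivation:
Token 1: literal('A'). Output: "A"
Token 2: literal('Y'). Output: "AY"
Token 3: literal('X'). Output: "AYX"
Token 4: literal('M'). Output: "AYXM"
Token 5: literal('M'). Output: "AYXMM"
Token 6: backref(off=3, len=7) (overlapping!). Copied 'XMMXMMX' from pos 2. Output: "AYXMMXMMXMMX"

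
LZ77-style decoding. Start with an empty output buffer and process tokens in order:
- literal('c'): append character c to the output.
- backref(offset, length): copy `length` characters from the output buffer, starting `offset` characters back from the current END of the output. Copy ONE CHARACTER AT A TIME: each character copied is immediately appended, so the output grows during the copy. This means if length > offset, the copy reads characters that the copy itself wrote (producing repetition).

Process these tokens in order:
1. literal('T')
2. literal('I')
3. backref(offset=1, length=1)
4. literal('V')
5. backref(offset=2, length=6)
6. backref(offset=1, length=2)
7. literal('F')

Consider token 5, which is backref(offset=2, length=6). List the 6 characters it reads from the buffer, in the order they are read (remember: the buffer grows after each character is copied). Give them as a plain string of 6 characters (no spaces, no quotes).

Answer: IVIVIV

Derivation:
Token 1: literal('T'). Output: "T"
Token 2: literal('I'). Output: "TI"
Token 3: backref(off=1, len=1). Copied 'I' from pos 1. Output: "TII"
Token 4: literal('V'). Output: "TIIV"
Token 5: backref(off=2, len=6). Buffer before: "TIIV" (len 4)
  byte 1: read out[2]='I', append. Buffer now: "TIIVI"
  byte 2: read out[3]='V', append. Buffer now: "TIIVIV"
  byte 3: read out[4]='I', append. Buffer now: "TIIVIVI"
  byte 4: read out[5]='V', append. Buffer now: "TIIVIVIV"
  byte 5: read out[6]='I', append. Buffer now: "TIIVIVIVI"
  byte 6: read out[7]='V', append. Buffer now: "TIIVIVIVIV"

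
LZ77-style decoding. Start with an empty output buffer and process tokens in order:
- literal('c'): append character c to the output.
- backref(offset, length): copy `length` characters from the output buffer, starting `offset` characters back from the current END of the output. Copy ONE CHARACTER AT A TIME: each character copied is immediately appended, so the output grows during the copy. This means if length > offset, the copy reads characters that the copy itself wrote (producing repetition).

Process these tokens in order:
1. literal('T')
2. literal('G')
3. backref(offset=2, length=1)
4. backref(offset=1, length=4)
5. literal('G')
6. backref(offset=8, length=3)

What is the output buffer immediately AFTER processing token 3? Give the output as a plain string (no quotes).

Answer: TGT

Derivation:
Token 1: literal('T'). Output: "T"
Token 2: literal('G'). Output: "TG"
Token 3: backref(off=2, len=1). Copied 'T' from pos 0. Output: "TGT"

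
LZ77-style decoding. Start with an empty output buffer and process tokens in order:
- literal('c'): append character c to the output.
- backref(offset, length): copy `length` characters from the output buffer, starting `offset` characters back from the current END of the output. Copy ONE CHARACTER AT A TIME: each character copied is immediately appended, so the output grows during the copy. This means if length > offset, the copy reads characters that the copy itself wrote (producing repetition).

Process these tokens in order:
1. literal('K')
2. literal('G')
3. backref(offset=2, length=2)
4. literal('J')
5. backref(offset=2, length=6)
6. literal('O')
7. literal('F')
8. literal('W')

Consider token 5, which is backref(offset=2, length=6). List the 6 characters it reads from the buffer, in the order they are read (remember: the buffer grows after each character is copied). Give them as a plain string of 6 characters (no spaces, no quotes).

Answer: GJGJGJ

Derivation:
Token 1: literal('K'). Output: "K"
Token 2: literal('G'). Output: "KG"
Token 3: backref(off=2, len=2). Copied 'KG' from pos 0. Output: "KGKG"
Token 4: literal('J'). Output: "KGKGJ"
Token 5: backref(off=2, len=6). Buffer before: "KGKGJ" (len 5)
  byte 1: read out[3]='G', append. Buffer now: "KGKGJG"
  byte 2: read out[4]='J', append. Buffer now: "KGKGJGJ"
  byte 3: read out[5]='G', append. Buffer now: "KGKGJGJG"
  byte 4: read out[6]='J', append. Buffer now: "KGKGJGJGJ"
  byte 5: read out[7]='G', append. Buffer now: "KGKGJGJGJG"
  byte 6: read out[8]='J', append. Buffer now: "KGKGJGJGJGJ"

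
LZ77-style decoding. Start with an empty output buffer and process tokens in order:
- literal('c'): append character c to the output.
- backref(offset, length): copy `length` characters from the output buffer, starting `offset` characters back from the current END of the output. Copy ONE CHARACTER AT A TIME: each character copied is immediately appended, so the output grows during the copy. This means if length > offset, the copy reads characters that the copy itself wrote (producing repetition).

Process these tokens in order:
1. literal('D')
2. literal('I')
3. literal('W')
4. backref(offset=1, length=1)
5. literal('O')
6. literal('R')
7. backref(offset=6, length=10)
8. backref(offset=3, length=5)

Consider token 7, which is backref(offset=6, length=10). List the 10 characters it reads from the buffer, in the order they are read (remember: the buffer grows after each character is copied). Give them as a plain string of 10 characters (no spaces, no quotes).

Token 1: literal('D'). Output: "D"
Token 2: literal('I'). Output: "DI"
Token 3: literal('W'). Output: "DIW"
Token 4: backref(off=1, len=1). Copied 'W' from pos 2. Output: "DIWW"
Token 5: literal('O'). Output: "DIWWO"
Token 6: literal('R'). Output: "DIWWOR"
Token 7: backref(off=6, len=10). Buffer before: "DIWWOR" (len 6)
  byte 1: read out[0]='D', append. Buffer now: "DIWWORD"
  byte 2: read out[1]='I', append. Buffer now: "DIWWORDI"
  byte 3: read out[2]='W', append. Buffer now: "DIWWORDIW"
  byte 4: read out[3]='W', append. Buffer now: "DIWWORDIWW"
  byte 5: read out[4]='O', append. Buffer now: "DIWWORDIWWO"
  byte 6: read out[5]='R', append. Buffer now: "DIWWORDIWWOR"
  byte 7: read out[6]='D', append. Buffer now: "DIWWORDIWWORD"
  byte 8: read out[7]='I', append. Buffer now: "DIWWORDIWWORDI"
  byte 9: read out[8]='W', append. Buffer now: "DIWWORDIWWORDIW"
  byte 10: read out[9]='W', append. Buffer now: "DIWWORDIWWORDIWW"

Answer: DIWWORDIWW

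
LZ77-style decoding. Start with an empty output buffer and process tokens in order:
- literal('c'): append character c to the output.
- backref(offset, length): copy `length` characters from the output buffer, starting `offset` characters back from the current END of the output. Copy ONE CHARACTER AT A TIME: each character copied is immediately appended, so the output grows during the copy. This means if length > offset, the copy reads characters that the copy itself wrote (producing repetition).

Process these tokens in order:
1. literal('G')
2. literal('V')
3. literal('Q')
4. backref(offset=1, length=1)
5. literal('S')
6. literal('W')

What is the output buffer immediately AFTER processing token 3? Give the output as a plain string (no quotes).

Token 1: literal('G'). Output: "G"
Token 2: literal('V'). Output: "GV"
Token 3: literal('Q'). Output: "GVQ"

Answer: GVQ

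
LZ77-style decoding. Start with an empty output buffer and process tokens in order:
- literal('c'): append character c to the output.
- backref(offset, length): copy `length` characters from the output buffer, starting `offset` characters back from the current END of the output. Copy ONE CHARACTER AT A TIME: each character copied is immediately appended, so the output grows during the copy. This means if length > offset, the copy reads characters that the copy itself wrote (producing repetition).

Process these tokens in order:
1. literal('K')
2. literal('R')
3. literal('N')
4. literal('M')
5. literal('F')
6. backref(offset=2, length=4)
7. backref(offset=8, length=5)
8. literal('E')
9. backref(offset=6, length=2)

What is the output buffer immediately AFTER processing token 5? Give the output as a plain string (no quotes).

Answer: KRNMF

Derivation:
Token 1: literal('K'). Output: "K"
Token 2: literal('R'). Output: "KR"
Token 3: literal('N'). Output: "KRN"
Token 4: literal('M'). Output: "KRNM"
Token 5: literal('F'). Output: "KRNMF"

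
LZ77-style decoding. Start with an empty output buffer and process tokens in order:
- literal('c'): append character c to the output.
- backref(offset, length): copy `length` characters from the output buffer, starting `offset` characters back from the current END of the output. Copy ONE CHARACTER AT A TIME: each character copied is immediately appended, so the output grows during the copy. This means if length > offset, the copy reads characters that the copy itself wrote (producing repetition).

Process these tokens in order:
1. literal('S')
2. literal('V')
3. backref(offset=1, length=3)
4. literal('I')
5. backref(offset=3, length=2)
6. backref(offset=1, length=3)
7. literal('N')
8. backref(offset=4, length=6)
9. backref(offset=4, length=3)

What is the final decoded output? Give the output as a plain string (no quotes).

Token 1: literal('S'). Output: "S"
Token 2: literal('V'). Output: "SV"
Token 3: backref(off=1, len=3) (overlapping!). Copied 'VVV' from pos 1. Output: "SVVVV"
Token 4: literal('I'). Output: "SVVVVI"
Token 5: backref(off=3, len=2). Copied 'VV' from pos 3. Output: "SVVVVIVV"
Token 6: backref(off=1, len=3) (overlapping!). Copied 'VVV' from pos 7. Output: "SVVVVIVVVVV"
Token 7: literal('N'). Output: "SVVVVIVVVVVN"
Token 8: backref(off=4, len=6) (overlapping!). Copied 'VVVNVV' from pos 8. Output: "SVVVVIVVVVVNVVVNVV"
Token 9: backref(off=4, len=3). Copied 'VNV' from pos 14. Output: "SVVVVIVVVVVNVVVNVVVNV"

Answer: SVVVVIVVVVVNVVVNVVVNV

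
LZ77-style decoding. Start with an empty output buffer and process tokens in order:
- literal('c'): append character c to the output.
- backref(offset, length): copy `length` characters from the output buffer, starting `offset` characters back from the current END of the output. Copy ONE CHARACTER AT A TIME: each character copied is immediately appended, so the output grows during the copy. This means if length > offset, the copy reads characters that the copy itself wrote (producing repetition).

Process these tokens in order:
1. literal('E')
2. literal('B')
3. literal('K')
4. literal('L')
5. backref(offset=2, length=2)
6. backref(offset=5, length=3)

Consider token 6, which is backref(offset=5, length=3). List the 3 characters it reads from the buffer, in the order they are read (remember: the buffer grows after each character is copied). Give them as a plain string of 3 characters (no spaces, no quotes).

Token 1: literal('E'). Output: "E"
Token 2: literal('B'). Output: "EB"
Token 3: literal('K'). Output: "EBK"
Token 4: literal('L'). Output: "EBKL"
Token 5: backref(off=2, len=2). Copied 'KL' from pos 2. Output: "EBKLKL"
Token 6: backref(off=5, len=3). Buffer before: "EBKLKL" (len 6)
  byte 1: read out[1]='B', append. Buffer now: "EBKLKLB"
  byte 2: read out[2]='K', append. Buffer now: "EBKLKLBK"
  byte 3: read out[3]='L', append. Buffer now: "EBKLKLBKL"

Answer: BKL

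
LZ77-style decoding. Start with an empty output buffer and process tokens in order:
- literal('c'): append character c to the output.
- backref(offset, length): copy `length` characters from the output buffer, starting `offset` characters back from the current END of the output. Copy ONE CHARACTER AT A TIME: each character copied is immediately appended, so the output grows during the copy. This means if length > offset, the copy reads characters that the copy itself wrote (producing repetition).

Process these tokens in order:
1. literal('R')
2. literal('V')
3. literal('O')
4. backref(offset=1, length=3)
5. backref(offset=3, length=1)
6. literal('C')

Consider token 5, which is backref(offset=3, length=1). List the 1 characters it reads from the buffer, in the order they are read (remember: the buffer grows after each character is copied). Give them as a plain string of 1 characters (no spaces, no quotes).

Answer: O

Derivation:
Token 1: literal('R'). Output: "R"
Token 2: literal('V'). Output: "RV"
Token 3: literal('O'). Output: "RVO"
Token 4: backref(off=1, len=3) (overlapping!). Copied 'OOO' from pos 2. Output: "RVOOOO"
Token 5: backref(off=3, len=1). Buffer before: "RVOOOO" (len 6)
  byte 1: read out[3]='O', append. Buffer now: "RVOOOOO"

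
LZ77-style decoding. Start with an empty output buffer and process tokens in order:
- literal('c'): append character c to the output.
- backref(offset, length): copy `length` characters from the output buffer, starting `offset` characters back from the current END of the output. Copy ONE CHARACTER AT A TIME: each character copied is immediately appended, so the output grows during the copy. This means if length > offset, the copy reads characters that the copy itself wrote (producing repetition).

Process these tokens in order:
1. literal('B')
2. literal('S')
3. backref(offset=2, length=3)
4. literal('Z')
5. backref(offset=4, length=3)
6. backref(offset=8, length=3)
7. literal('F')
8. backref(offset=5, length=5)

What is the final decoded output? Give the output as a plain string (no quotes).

Token 1: literal('B'). Output: "B"
Token 2: literal('S'). Output: "BS"
Token 3: backref(off=2, len=3) (overlapping!). Copied 'BSB' from pos 0. Output: "BSBSB"
Token 4: literal('Z'). Output: "BSBSBZ"
Token 5: backref(off=4, len=3). Copied 'BSB' from pos 2. Output: "BSBSBZBSB"
Token 6: backref(off=8, len=3). Copied 'SBS' from pos 1. Output: "BSBSBZBSBSBS"
Token 7: literal('F'). Output: "BSBSBZBSBSBSF"
Token 8: backref(off=5, len=5). Copied 'BSBSF' from pos 8. Output: "BSBSBZBSBSBSFBSBSF"

Answer: BSBSBZBSBSBSFBSBSF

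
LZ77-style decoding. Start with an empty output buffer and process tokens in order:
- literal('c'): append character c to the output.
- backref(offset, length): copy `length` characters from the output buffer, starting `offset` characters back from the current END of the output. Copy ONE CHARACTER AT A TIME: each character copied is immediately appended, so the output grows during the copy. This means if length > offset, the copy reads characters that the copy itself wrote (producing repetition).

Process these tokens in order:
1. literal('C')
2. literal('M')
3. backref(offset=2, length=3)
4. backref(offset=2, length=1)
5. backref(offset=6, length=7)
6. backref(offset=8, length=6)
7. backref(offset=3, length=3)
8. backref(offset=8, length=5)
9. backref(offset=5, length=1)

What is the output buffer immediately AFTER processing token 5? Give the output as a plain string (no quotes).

Token 1: literal('C'). Output: "C"
Token 2: literal('M'). Output: "CM"
Token 3: backref(off=2, len=3) (overlapping!). Copied 'CMC' from pos 0. Output: "CMCMC"
Token 4: backref(off=2, len=1). Copied 'M' from pos 3. Output: "CMCMCM"
Token 5: backref(off=6, len=7) (overlapping!). Copied 'CMCMCMC' from pos 0. Output: "CMCMCMCMCMCMC"

Answer: CMCMCMCMCMCMC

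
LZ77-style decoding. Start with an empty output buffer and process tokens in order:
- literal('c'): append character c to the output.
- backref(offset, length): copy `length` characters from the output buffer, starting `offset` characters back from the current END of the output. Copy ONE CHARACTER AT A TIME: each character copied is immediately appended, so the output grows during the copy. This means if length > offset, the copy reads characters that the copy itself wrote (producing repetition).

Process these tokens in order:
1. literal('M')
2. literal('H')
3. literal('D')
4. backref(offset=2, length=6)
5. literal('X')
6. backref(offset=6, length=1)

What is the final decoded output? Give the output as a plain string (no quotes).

Token 1: literal('M'). Output: "M"
Token 2: literal('H'). Output: "MH"
Token 3: literal('D'). Output: "MHD"
Token 4: backref(off=2, len=6) (overlapping!). Copied 'HDHDHD' from pos 1. Output: "MHDHDHDHD"
Token 5: literal('X'). Output: "MHDHDHDHDX"
Token 6: backref(off=6, len=1). Copied 'D' from pos 4. Output: "MHDHDHDHDXD"

Answer: MHDHDHDHDXD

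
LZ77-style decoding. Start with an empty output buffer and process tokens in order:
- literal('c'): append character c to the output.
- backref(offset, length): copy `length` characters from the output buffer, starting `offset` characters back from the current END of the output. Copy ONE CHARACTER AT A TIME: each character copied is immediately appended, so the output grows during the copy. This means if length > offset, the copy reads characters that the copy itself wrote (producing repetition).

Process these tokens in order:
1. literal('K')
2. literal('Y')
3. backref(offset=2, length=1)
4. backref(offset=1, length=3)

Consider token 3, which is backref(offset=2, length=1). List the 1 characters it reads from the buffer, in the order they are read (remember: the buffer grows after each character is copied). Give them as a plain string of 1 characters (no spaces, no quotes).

Token 1: literal('K'). Output: "K"
Token 2: literal('Y'). Output: "KY"
Token 3: backref(off=2, len=1). Buffer before: "KY" (len 2)
  byte 1: read out[0]='K', append. Buffer now: "KYK"

Answer: K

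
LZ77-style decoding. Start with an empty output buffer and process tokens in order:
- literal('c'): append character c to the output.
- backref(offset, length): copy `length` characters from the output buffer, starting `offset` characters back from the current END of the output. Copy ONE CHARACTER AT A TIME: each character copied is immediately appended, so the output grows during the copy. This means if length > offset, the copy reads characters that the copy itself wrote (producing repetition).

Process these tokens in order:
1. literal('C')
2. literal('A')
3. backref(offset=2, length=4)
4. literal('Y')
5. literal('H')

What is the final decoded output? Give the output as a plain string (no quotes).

Answer: CACACAYH

Derivation:
Token 1: literal('C'). Output: "C"
Token 2: literal('A'). Output: "CA"
Token 3: backref(off=2, len=4) (overlapping!). Copied 'CACA' from pos 0. Output: "CACACA"
Token 4: literal('Y'). Output: "CACACAY"
Token 5: literal('H'). Output: "CACACAYH"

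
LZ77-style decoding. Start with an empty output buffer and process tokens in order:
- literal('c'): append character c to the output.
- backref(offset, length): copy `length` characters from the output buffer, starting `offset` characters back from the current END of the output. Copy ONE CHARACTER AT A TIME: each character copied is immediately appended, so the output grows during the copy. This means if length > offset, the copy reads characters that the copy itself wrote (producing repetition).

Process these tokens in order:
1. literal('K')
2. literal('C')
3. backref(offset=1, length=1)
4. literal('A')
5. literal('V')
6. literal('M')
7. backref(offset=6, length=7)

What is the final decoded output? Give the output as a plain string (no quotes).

Answer: KCCAVMKCCAVMK

Derivation:
Token 1: literal('K'). Output: "K"
Token 2: literal('C'). Output: "KC"
Token 3: backref(off=1, len=1). Copied 'C' from pos 1. Output: "KCC"
Token 4: literal('A'). Output: "KCCA"
Token 5: literal('V'). Output: "KCCAV"
Token 6: literal('M'). Output: "KCCAVM"
Token 7: backref(off=6, len=7) (overlapping!). Copied 'KCCAVMK' from pos 0. Output: "KCCAVMKCCAVMK"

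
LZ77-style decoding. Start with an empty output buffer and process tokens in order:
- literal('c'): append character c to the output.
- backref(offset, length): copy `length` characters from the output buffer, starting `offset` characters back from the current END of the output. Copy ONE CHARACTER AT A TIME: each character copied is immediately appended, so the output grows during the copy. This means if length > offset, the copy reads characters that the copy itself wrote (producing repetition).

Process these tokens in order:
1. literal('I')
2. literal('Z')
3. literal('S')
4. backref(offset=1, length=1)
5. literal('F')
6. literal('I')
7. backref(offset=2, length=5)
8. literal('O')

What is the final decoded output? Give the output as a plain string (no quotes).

Answer: IZSSFIFIFIFO

Derivation:
Token 1: literal('I'). Output: "I"
Token 2: literal('Z'). Output: "IZ"
Token 3: literal('S'). Output: "IZS"
Token 4: backref(off=1, len=1). Copied 'S' from pos 2. Output: "IZSS"
Token 5: literal('F'). Output: "IZSSF"
Token 6: literal('I'). Output: "IZSSFI"
Token 7: backref(off=2, len=5) (overlapping!). Copied 'FIFIF' from pos 4. Output: "IZSSFIFIFIF"
Token 8: literal('O'). Output: "IZSSFIFIFIFO"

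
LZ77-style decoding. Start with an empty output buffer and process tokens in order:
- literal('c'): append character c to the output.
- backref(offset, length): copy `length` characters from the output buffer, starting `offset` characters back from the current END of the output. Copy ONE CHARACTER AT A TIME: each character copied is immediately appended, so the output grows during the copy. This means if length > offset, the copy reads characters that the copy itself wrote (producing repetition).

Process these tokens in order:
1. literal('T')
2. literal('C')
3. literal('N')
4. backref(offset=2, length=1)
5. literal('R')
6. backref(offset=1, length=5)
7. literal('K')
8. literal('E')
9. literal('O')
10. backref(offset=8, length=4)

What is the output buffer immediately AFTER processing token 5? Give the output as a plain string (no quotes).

Answer: TCNCR

Derivation:
Token 1: literal('T'). Output: "T"
Token 2: literal('C'). Output: "TC"
Token 3: literal('N'). Output: "TCN"
Token 4: backref(off=2, len=1). Copied 'C' from pos 1. Output: "TCNC"
Token 5: literal('R'). Output: "TCNCR"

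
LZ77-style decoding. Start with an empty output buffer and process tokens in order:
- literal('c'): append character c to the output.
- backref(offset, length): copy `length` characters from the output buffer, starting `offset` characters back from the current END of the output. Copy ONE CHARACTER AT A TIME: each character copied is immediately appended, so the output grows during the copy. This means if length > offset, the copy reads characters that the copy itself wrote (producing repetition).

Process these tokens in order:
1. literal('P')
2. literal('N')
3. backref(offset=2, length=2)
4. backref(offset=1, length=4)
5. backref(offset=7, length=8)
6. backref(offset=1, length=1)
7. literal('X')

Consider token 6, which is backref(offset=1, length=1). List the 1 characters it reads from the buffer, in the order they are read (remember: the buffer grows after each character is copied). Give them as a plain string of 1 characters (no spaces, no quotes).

Token 1: literal('P'). Output: "P"
Token 2: literal('N'). Output: "PN"
Token 3: backref(off=2, len=2). Copied 'PN' from pos 0. Output: "PNPN"
Token 4: backref(off=1, len=4) (overlapping!). Copied 'NNNN' from pos 3. Output: "PNPNNNNN"
Token 5: backref(off=7, len=8) (overlapping!). Copied 'NPNNNNNN' from pos 1. Output: "PNPNNNNNNPNNNNNN"
Token 6: backref(off=1, len=1). Buffer before: "PNPNNNNNNPNNNNNN" (len 16)
  byte 1: read out[15]='N', append. Buffer now: "PNPNNNNNNPNNNNNNN"

Answer: N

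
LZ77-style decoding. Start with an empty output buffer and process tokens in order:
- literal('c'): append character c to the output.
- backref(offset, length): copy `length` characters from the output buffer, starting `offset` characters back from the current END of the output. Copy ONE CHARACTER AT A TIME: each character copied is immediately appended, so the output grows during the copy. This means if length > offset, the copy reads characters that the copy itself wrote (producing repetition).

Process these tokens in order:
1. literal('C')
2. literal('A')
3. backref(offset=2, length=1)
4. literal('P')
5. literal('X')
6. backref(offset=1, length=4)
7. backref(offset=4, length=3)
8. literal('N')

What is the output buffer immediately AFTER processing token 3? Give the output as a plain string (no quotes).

Token 1: literal('C'). Output: "C"
Token 2: literal('A'). Output: "CA"
Token 3: backref(off=2, len=1). Copied 'C' from pos 0. Output: "CAC"

Answer: CAC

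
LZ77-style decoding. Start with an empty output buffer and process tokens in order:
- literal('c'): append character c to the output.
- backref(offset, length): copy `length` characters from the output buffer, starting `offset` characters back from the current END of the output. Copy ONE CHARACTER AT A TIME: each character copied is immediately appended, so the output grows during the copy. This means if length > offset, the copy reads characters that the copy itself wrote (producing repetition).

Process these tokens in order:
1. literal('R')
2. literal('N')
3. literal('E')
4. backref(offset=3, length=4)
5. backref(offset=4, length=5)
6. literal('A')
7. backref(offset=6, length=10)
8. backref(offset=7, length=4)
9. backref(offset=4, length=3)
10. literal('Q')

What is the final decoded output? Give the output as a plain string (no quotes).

Token 1: literal('R'). Output: "R"
Token 2: literal('N'). Output: "RN"
Token 3: literal('E'). Output: "RNE"
Token 4: backref(off=3, len=4) (overlapping!). Copied 'RNER' from pos 0. Output: "RNERNER"
Token 5: backref(off=4, len=5) (overlapping!). Copied 'RNERR' from pos 3. Output: "RNERNERRNERR"
Token 6: literal('A'). Output: "RNERNERRNERRA"
Token 7: backref(off=6, len=10) (overlapping!). Copied 'RNERRARNER' from pos 7. Output: "RNERNERRNERRARNERRARNER"
Token 8: backref(off=7, len=4). Copied 'RRAR' from pos 16. Output: "RNERNERRNERRARNERRARNERRRAR"
Token 9: backref(off=4, len=3). Copied 'RRA' from pos 23. Output: "RNERNERRNERRARNERRARNERRRARRRA"
Token 10: literal('Q'). Output: "RNERNERRNERRARNERRARNERRRARRRAQ"

Answer: RNERNERRNERRARNERRARNERRRARRRAQ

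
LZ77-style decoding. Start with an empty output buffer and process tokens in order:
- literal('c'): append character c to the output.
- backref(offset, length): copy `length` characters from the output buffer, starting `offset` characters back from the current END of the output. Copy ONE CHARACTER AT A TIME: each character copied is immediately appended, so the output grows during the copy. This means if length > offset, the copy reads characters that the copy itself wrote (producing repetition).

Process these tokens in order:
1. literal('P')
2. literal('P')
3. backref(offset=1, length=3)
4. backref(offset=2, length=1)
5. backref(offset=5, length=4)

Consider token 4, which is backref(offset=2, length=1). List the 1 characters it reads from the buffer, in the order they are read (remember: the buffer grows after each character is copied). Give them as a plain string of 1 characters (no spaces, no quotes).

Token 1: literal('P'). Output: "P"
Token 2: literal('P'). Output: "PP"
Token 3: backref(off=1, len=3) (overlapping!). Copied 'PPP' from pos 1. Output: "PPPPP"
Token 4: backref(off=2, len=1). Buffer before: "PPPPP" (len 5)
  byte 1: read out[3]='P', append. Buffer now: "PPPPPP"

Answer: P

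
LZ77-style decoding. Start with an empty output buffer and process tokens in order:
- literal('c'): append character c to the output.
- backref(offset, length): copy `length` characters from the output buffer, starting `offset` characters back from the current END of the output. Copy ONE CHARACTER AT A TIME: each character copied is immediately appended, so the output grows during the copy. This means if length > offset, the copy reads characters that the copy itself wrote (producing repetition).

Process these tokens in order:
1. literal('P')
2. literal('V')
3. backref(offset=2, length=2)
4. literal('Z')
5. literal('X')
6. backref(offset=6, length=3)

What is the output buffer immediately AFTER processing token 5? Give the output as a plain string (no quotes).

Answer: PVPVZX

Derivation:
Token 1: literal('P'). Output: "P"
Token 2: literal('V'). Output: "PV"
Token 3: backref(off=2, len=2). Copied 'PV' from pos 0. Output: "PVPV"
Token 4: literal('Z'). Output: "PVPVZ"
Token 5: literal('X'). Output: "PVPVZX"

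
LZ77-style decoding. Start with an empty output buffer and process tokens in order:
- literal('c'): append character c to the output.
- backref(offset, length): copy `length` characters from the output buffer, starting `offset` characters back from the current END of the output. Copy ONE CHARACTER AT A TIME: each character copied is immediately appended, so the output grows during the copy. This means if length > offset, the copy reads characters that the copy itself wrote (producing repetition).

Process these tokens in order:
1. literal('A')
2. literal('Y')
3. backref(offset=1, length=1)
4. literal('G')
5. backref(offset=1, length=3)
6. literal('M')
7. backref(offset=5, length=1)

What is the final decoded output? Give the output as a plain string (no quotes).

Answer: AYYGGGGMG

Derivation:
Token 1: literal('A'). Output: "A"
Token 2: literal('Y'). Output: "AY"
Token 3: backref(off=1, len=1). Copied 'Y' from pos 1. Output: "AYY"
Token 4: literal('G'). Output: "AYYG"
Token 5: backref(off=1, len=3) (overlapping!). Copied 'GGG' from pos 3. Output: "AYYGGGG"
Token 6: literal('M'). Output: "AYYGGGGM"
Token 7: backref(off=5, len=1). Copied 'G' from pos 3. Output: "AYYGGGGMG"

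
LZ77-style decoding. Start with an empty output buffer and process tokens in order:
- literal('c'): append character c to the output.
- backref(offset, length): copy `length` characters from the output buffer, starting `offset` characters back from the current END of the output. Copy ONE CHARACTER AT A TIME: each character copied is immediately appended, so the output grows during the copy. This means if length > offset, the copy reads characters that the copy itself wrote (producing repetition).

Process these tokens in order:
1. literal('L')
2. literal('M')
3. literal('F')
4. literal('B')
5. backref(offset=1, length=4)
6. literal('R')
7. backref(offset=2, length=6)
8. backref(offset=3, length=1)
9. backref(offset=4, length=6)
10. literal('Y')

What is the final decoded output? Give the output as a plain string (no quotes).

Token 1: literal('L'). Output: "L"
Token 2: literal('M'). Output: "LM"
Token 3: literal('F'). Output: "LMF"
Token 4: literal('B'). Output: "LMFB"
Token 5: backref(off=1, len=4) (overlapping!). Copied 'BBBB' from pos 3. Output: "LMFBBBBB"
Token 6: literal('R'). Output: "LMFBBBBBR"
Token 7: backref(off=2, len=6) (overlapping!). Copied 'BRBRBR' from pos 7. Output: "LMFBBBBBRBRBRBR"
Token 8: backref(off=3, len=1). Copied 'R' from pos 12. Output: "LMFBBBBBRBRBRBRR"
Token 9: backref(off=4, len=6) (overlapping!). Copied 'RBRRRB' from pos 12. Output: "LMFBBBBBRBRBRBRRRBRRRB"
Token 10: literal('Y'). Output: "LMFBBBBBRBRBRBRRRBRRRBY"

Answer: LMFBBBBBRBRBRBRRRBRRRBY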